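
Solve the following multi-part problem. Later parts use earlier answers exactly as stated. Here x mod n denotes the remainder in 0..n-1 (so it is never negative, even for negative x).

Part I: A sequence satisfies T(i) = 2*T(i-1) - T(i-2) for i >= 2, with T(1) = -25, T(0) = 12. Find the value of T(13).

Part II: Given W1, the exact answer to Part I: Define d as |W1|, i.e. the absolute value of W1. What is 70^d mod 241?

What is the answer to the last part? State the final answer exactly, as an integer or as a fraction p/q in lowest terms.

179

Part I: T(2) = 2*(-25) - 1*(12) = -62; iterating: T(2)=-62, T(3)=-99, T(4)=-136, T(5)=-173, T(6)=-210, T(7)=-247, T(8)=-284, T(9)=-321, T(10)=-358, T(11)=-395, T(12)=-432, T(13)=-469; answer -469
Part II: W1 = -469; d = 469; squarings mod 241: 70^1=70, 70^2=80, 70^4=134, 70^8=122, 70^16=183, 70^32=231, 70^64=100, 70^128=119, 70^256=183; 70^469 = 70^1 * 70^4 * 70^16 * 70^64 * 70^128 * 70^256 = 179 (mod 241); answer 179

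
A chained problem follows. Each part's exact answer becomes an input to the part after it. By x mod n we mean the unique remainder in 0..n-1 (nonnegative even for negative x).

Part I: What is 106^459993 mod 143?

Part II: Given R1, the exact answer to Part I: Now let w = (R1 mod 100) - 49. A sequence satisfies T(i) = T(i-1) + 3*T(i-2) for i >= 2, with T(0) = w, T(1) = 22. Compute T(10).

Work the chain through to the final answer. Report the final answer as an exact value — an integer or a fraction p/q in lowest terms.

Part I: squarings mod 143: 106^1=106, 106^2=82, 106^4=3, 106^8=9, 106^16=81, 106^32=126, 106^64=3, 106^128=9, 106^256=81, 106^512=126, 106^1024=3, 106^2048=9, 106^4096=81, 106^8192=126, 106^16384=3, 106^32768=9, 106^65536=81, 106^131072=126, 106^262144=3; 106^459993 = 106^1 * 106^8 * 106^16 * 106^64 * 106^128 * 106^1024 * 106^65536 * 106^131072 * 106^262144 = 57 (mod 143); answer 57
Part II: R1 = 57; w = 8; T(2) = 1*(22) + 3*(8) = 46; iterating: T(2)=46, T(3)=112, T(4)=250, T(5)=586, T(6)=1336, T(7)=3094, T(8)=7102, T(9)=16384, T(10)=37690; answer 37690

37690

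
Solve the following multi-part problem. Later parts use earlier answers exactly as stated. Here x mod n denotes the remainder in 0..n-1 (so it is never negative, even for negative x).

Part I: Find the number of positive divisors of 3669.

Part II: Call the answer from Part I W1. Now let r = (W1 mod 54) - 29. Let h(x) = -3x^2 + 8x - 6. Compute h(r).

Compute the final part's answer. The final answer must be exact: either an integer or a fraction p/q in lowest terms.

Part I: 3669 = 3 * 1223; number of divisors = (1+1) * (1+1) = 4; answer 4
Part II: W1 = 4; r = -25; -3*(-25)^2 + 8*(-25)^1 - 6 = (-1875) + (-200) + (-6) = -2081; answer -2081

-2081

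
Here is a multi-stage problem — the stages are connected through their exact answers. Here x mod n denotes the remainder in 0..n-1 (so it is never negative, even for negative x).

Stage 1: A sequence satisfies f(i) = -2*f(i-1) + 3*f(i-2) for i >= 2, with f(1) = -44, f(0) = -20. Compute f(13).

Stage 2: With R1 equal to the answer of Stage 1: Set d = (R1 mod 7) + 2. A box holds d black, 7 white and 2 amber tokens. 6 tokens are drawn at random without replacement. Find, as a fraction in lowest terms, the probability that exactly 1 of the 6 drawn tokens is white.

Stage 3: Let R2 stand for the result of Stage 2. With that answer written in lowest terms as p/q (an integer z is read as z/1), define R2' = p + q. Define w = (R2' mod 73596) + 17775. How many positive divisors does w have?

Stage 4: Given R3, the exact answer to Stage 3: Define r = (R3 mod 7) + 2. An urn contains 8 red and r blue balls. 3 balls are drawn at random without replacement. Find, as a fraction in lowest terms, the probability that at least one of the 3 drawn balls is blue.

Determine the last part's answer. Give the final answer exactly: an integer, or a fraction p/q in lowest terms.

Stage 1: f(2) = -2*(-44) + 3*(-20) = 28; iterating: f(2)=28, f(3)=-188, f(4)=460, f(5)=-1484, f(6)=4348, f(7)=-13148, f(8)=39340, f(9)=-118124, f(10)=354268, f(11)=-1062908, f(12)=3188620, f(13)=-9565964; answer -9565964
Stage 2: R1 = -9565964; d = 7; total draws C(16,6) = 8008; favorable C(7,1)*C(9,5) = 882; P = 63/572; answer 63/572
Stage 3: R2 = 63/572; threaded value p + q = 635; w = 18410; 18410 = 2 * 5 * 7 * 263; number of divisors = (1+1) * (1+1) * (1+1) * (1+1) = 16; answer 16
Stage 4: R3 = 16; r = 4; total draws C(12,3) = 220; complement C(8,3) = 56; favorable 220 - 56 = 164; P = 41/55; answer 41/55

41/55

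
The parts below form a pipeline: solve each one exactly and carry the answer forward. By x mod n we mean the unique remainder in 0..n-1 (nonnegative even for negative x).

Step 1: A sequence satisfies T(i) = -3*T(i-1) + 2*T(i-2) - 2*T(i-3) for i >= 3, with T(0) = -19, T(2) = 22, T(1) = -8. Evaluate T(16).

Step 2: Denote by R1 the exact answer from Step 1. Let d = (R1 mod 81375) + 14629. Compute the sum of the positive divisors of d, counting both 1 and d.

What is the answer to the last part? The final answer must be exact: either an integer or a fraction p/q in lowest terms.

63504

Step 1: T(3) = -3*(22) + 2*(-8) - 2*(-19) = -44; iterating: T(3)=-44, T(4)=192, T(5)=-708, T(6)=2596, T(7)=-9588, T(8)=35372, T(9)=-130484, T(10)=481372, T(11)=-1775828, T(12)=6551196, T(13)=-24167988, T(14)=89158012, T(15)=-328912404, T(16)=1213389212; answer 1213389212
Step 2: R1 = 1213389212; d = 21216; 21216 = 2^5 * 3 * 13 * 17; sigma = (1 + 2 + 4 + 8 + 16 + 32) * (1 + 3) * (1 + 13) * (1 + 17) = 63 * 4 * 14 * 18 = 63504; answer 63504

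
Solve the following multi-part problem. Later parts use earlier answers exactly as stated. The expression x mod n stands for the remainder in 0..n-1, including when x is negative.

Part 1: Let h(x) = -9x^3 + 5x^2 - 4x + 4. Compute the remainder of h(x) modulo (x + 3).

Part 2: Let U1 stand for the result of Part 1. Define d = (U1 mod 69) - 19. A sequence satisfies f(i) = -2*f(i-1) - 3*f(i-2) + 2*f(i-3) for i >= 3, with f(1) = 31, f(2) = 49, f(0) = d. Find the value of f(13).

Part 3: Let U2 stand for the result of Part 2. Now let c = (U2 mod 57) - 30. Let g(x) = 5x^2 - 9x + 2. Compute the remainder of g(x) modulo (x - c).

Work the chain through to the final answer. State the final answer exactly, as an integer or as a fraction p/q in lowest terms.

Part 1: remainder = value at the root: -9*(-3)^3 + 5*(-3)^2 - 4*(-3)^1 + 4 = (243) + (45) + (12) + (4) = 304; answer 304
Part 2: U1 = 304; d = 9; f(3) = -2*(49) - 3*(31) + 2*(9) = -173; iterating: f(3)=-173, f(4)=261, f(5)=95, f(6)=-1319, f(7)=2875, f(8)=-1603, f(9)=-8057, f(10)=26673, f(11)=-32381, f(12)=-31371, f(13)=213231; answer 213231
Part 3: U2 = 213231; c = 21; remainder = value at the root: 5*(21)^2 - 9*(21)^1 + 2 = (2205) + (-189) + (2) = 2018; answer 2018

2018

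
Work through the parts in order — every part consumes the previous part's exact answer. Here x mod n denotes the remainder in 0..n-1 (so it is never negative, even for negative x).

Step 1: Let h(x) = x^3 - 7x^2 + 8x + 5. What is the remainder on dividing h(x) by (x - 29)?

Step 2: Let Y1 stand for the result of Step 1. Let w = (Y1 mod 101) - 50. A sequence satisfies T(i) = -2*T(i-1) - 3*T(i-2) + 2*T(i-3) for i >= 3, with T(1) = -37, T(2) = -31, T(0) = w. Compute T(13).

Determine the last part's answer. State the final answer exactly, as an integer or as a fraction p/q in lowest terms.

Step 1: remainder = value at the root: 1*(29)^3 - 7*(29)^2 + 8*(29)^1 + 5 = (24389) + (-5887) + (232) + (5) = 18739; answer 18739
Step 2: Y1 = 18739; w = 4; T(3) = -2*(-31) - 3*(-37) + 2*(4) = 181; iterating: T(3)=181, T(4)=-343, T(5)=81, T(6)=1229, T(7)=-3387, T(8)=3249, T(9)=6121, T(10)=-28763, T(11)=45661, T(12)=7209, T(13)=-208927; answer -208927

-208927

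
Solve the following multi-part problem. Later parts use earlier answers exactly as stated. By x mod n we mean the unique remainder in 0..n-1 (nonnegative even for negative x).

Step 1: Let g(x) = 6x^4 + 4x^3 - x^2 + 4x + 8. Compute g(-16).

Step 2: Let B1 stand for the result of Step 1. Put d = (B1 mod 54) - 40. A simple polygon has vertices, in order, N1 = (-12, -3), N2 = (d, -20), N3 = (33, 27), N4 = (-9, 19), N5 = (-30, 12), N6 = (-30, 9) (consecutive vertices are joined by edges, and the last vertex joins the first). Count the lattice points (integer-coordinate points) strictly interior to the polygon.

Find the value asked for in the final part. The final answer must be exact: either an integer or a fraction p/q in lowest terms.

1131

Step 1: 6*(-16)^4 + 4*(-16)^3 - 1*(-16)^2 + 4*(-16)^1 + 8 = (393216) + (-16384) + (-256) + (-64) + (8) = 376520; answer 376520
Step 2: B1 = 376520; d = -8; cross terms: (-12*-20 - -8*-3)=216, (-8*27 - 33*-20)=444, (33*19 - -9*27)=870, (-9*12 - -30*19)=462, (-30*9 - -30*12)=90, (-30*-3 - -12*9)=198; twice the area = |2280| = 2280; area = 1140; boundary points = 1 + 1 + 2 + 7 + 3 + 6 = 20; strictly interior points = area - boundary/2 + 1 = 1131; answer 1131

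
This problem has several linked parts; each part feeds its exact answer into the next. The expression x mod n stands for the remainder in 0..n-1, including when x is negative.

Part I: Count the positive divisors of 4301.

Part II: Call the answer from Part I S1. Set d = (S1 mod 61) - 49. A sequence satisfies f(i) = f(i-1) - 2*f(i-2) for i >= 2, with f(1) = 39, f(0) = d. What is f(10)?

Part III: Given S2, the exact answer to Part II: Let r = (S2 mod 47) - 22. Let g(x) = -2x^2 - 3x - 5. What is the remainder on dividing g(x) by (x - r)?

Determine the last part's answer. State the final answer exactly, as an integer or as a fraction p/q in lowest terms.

Part I: 4301 = 11 * 17 * 23; number of divisors = (1+1) * (1+1) * (1+1) = 8; answer 8
Part II: S1 = 8; d = -41; f(2) = 1*(39) - 2*(-41) = 121; iterating: f(2)=121, f(3)=43, f(4)=-199, f(5)=-285, f(6)=113, f(7)=683, f(8)=457, f(9)=-909, f(10)=-1823; answer -1823
Part III: S2 = -1823; r = -12; remainder = value at the root: -2*(-12)^2 - 3*(-12)^1 - 5 = (-288) + (36) + (-5) = -257; answer -257

-257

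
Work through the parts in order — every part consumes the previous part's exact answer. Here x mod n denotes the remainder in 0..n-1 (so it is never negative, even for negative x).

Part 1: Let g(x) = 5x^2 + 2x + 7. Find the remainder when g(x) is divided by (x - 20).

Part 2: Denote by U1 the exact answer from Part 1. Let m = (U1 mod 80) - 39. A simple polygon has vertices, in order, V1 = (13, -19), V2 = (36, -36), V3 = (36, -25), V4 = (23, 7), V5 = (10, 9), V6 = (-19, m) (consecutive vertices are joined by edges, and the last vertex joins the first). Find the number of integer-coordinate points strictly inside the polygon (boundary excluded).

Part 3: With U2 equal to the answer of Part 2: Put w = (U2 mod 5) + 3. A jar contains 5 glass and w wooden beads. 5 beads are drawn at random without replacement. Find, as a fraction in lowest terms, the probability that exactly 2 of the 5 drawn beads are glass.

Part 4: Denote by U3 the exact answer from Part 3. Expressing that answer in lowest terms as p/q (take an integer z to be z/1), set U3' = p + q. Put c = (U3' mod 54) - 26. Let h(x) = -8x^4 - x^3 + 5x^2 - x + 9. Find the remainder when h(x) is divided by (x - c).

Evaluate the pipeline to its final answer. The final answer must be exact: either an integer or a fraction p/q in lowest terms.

-19304

Part 1: remainder = value at the root: 5*(20)^2 + 2*(20)^1 + 7 = (2000) + (40) + (7) = 2047; answer 2047
Part 2: U1 = 2047; m = 8; cross terms: (13*-36 - 36*-19)=216, (36*-25 - 36*-36)=396, (36*7 - 23*-25)=827, (23*9 - 10*7)=137, (10*8 - -19*9)=251, (-19*-19 - 13*8)=257; twice the area = |2084| = 2084; area = 1042; boundary points = 1 + 11 + 1 + 1 + 1 + 1 = 16; strictly interior points = area - boundary/2 + 1 = 1035; answer 1035
Part 3: U2 = 1035; w = 3; total draws C(8,5) = 56; favorable C(5,2)*C(3,3) = 10; P = 5/28; answer 5/28
Part 4: U3 = 5/28; threaded value p + q = 33; c = 7; remainder = value at the root: -8*(7)^4 - 1*(7)^3 + 5*(7)^2 - 1*(7)^1 + 9 = (-19208) + (-343) + (245) + (-7) + (9) = -19304; answer -19304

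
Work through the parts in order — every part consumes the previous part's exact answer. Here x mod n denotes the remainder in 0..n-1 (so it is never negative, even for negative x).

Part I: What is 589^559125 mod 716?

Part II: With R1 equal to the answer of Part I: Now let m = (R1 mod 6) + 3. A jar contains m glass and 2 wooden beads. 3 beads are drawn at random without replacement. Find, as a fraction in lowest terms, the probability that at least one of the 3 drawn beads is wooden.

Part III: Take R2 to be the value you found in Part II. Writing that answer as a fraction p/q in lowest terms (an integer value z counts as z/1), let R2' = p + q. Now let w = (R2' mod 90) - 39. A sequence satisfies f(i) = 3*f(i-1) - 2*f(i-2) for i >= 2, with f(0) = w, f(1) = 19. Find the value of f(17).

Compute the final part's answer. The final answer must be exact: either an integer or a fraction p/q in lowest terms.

Part I: squarings mod 716: 589^1=589, 589^2=377, 589^4=361, 589^8=9, 589^16=81, 589^32=117, 589^64=85, 589^128=65, 589^256=645, 589^512=29, 589^1024=125, 589^2048=589, 589^4096=377, 589^8192=361, 589^16384=9, 589^32768=81, 589^65536=117, 589^131072=85, 589^262144=65, 589^524288=645; 589^559125 = 589^1 * 589^4 * 589^16 * 589^2048 * 589^32768 * 589^524288 = 493 (mod 716); answer 493
Part II: R1 = 493; m = 4; total draws C(6,3) = 20; complement C(4,3) = 4; favorable 20 - 4 = 16; P = 4/5; answer 4/5
Part III: R2 = 4/5; threaded value p + q = 9; w = -30; f(2) = 3*(19) - 2*(-30) = 117; iterating: f(2)=117, f(3)=313, f(4)=705, f(5)=1489, f(6)=3057, f(7)=6193, f(8)=12465, f(9)=25009, f(10)=50097, f(11)=100273, f(12)=200625, f(13)=401329, f(14)=802737, f(15)=1605553, f(16)=3211185, f(17)=6422449; answer 6422449

6422449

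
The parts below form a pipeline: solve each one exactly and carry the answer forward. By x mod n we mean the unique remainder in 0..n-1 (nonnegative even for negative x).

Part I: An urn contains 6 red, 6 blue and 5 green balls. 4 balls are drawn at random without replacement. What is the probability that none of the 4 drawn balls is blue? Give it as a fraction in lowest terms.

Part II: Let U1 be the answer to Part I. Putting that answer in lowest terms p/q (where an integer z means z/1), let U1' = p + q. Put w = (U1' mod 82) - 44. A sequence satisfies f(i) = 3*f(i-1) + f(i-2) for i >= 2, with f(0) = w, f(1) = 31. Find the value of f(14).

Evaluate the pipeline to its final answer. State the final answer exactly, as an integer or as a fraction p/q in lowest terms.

128691434

Part I: total draws C(17,4) = 2380; favorable C(11,4) = 330; P = 33/238; answer 33/238
Part II: U1 = 33/238; threaded value p + q = 271; w = -19; f(2) = 3*(31) + 1*(-19) = 74; iterating: f(2)=74, f(3)=253, f(4)=833, f(5)=2752, f(6)=9089, f(7)=30019, f(8)=99146, f(9)=327457, f(10)=1081517, f(11)=3572008, f(12)=11797541, f(13)=38964631, f(14)=128691434; answer 128691434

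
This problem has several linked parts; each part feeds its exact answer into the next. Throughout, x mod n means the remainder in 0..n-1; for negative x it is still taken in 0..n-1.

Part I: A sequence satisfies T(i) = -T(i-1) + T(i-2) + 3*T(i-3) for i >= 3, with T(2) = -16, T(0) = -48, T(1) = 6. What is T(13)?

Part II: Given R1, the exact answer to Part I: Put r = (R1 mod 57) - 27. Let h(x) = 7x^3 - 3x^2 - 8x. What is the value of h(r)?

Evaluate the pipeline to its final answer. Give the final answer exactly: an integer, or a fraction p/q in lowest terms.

Part I: T(3) = -1*(-16) + 1*(6) + 3*(-48) = -122; iterating: T(3)=-122, T(4)=124, T(5)=-294, T(6)=52, T(7)=26, T(8)=-856, T(9)=1038, T(10)=-1816, T(11)=286, T(12)=1012, T(13)=-6174; answer -6174
Part II: R1 = -6174; r = 12; 7*(12)^3 - 3*(12)^2 - 8*(12)^1 = (12096) + (-432) + (-96) = 11568; answer 11568

11568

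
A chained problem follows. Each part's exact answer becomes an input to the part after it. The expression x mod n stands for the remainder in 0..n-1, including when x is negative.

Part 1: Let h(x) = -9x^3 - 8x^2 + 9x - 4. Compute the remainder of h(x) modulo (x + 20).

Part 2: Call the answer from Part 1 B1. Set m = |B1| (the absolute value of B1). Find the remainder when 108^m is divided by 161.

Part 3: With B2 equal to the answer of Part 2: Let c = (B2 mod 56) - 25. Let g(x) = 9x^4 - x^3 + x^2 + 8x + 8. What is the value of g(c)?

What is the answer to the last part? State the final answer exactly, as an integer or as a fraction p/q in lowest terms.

Part 1: remainder = value at the root: -9*(-20)^3 - 8*(-20)^2 + 9*(-20)^1 - 4 = (72000) + (-3200) + (-180) + (-4) = 68616; answer 68616
Part 2: B1 = 68616; m = 68616; squarings mod 161: 108^1=108, 108^2=72, 108^4=32, 108^8=58, 108^16=144, 108^32=128, 108^64=123, 108^128=156, 108^256=25, 108^512=142, 108^1024=39, 108^2048=72, 108^4096=32, 108^8192=58, 108^16384=144, 108^32768=128, 108^65536=123; 108^68616 = 108^8 * 108^1024 * 108^2048 * 108^65536 = 8 (mod 161); answer 8
Part 3: B2 = 8; c = -17; 9*(-17)^4 - 1*(-17)^3 + 1*(-17)^2 + 8*(-17)^1 + 8 = (751689) + (4913) + (289) + (-136) + (8) = 756763; answer 756763

756763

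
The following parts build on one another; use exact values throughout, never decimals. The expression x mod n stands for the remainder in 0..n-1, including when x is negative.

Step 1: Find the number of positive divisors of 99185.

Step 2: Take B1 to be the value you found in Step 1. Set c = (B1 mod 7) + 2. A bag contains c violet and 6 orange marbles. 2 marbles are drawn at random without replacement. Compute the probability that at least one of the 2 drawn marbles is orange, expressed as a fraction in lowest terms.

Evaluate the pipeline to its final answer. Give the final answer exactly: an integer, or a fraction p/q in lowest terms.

Step 1: 99185 = 5 * 83 * 239; number of divisors = (1+1) * (1+1) * (1+1) = 8; answer 8
Step 2: B1 = 8; c = 3; total draws C(9,2) = 36; complement C(3,2) = 3; favorable 36 - 3 = 33; P = 11/12; answer 11/12

11/12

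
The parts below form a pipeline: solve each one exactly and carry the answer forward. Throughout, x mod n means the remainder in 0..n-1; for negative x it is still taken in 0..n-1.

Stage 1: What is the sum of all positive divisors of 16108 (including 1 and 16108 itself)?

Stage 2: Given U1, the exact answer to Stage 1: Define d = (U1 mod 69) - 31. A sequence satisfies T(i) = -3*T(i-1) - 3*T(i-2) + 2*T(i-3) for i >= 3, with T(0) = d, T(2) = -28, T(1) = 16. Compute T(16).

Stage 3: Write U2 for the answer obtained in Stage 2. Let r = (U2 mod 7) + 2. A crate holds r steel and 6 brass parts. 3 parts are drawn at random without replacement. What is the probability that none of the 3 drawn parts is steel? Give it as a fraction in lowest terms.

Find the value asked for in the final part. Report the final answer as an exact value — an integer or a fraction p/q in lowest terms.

Stage 1: 16108 = 2^2 * 4027; sigma = (1 + 2 + 4) * (1 + 4027) = 7 * 4028 = 28196; answer 28196
Stage 2: U1 = 28196; d = 13; T(3) = -3*(-28) - 3*(16) + 2*(13) = 62; iterating: T(3)=62, T(4)=-70, T(5)=-32, T(6)=430, T(7)=-1334, T(8)=2648, T(9)=-3082, T(10)=-1366, T(11)=18640, T(12)=-57986, T(13)=115306, T(14)=-134680, T(15)=-57850, T(16)=808202; answer 808202
Stage 3: U2 = 808202; r = 5; total draws C(11,3) = 165; favorable C(6,3) = 20; P = 4/33; answer 4/33

4/33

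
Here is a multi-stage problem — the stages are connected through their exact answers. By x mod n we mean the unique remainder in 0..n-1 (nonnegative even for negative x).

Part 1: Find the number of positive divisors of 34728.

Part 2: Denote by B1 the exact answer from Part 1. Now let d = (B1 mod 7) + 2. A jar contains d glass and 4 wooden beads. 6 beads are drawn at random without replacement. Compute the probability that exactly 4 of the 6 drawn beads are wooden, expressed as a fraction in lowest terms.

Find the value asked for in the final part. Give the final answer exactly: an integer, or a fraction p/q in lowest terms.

Part 1: 34728 = 2^3 * 3 * 1447; number of divisors = (3+1) * (1+1) * (1+1) = 16; answer 16
Part 2: B1 = 16; d = 4; total draws C(8,6) = 28; favorable C(4,4)*C(4,2) = 6; P = 3/14; answer 3/14

3/14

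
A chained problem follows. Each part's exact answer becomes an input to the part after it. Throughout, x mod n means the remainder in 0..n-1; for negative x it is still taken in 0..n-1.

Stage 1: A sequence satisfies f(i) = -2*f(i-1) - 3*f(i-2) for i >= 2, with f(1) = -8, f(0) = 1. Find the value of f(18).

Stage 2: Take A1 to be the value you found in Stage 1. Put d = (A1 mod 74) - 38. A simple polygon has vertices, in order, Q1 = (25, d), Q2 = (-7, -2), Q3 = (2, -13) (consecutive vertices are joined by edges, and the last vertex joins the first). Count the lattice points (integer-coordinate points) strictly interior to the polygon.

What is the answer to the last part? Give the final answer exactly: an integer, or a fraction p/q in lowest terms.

Stage 1: f(2) = -2*(-8) - 3*(1) = 13; iterating: f(2)=13, f(3)=-2, f(4)=-35, f(5)=76, f(6)=-47, f(7)=-134, f(8)=409, f(9)=-416, f(10)=-395, f(11)=2038, f(12)=-2891, f(13)=-332, f(14)=9337, f(15)=-17678, f(16)=7345, f(17)=38344, f(18)=-98723; answer -98723
Stage 2: A1 = -98723; d = 29; cross terms: (25*-2 - -7*29)=153, (-7*-13 - 2*-2)=95, (2*29 - 25*-13)=383; twice the area = |631| = 631; area = 631/2; boundary points = 1 + 1 + 1 = 3; strictly interior points = area - boundary/2 + 1 = 315; answer 315

315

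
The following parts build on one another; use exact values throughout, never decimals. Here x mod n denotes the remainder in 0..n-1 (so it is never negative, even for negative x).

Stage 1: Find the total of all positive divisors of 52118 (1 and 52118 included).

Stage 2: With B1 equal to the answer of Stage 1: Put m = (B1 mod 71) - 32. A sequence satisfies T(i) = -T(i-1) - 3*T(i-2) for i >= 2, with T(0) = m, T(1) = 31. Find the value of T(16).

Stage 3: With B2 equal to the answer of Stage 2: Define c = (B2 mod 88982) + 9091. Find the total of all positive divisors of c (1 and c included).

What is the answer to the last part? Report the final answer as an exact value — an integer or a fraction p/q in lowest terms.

Stage 1: 52118 = 2 * 11 * 23 * 103; sigma = (1 + 2) * (1 + 11) * (1 + 23) * (1 + 103) = 3 * 12 * 24 * 104 = 89856; answer 89856
Stage 2: B1 = 89856; m = 9; T(2) = -1*(31) - 3*(9) = -58; iterating: T(2)=-58, T(3)=-35, T(4)=209, T(5)=-104, T(6)=-523, T(7)=835, T(8)=734, T(9)=-3239, T(10)=1037, T(11)=8680, T(12)=-11791, T(13)=-14249, T(14)=49622, T(15)=-6875, T(16)=-141991; answer -141991
Stage 3: B2 = -141991; c = 45064; 45064 = 2^3 * 43 * 131; sigma = (1 + 2 + 4 + 8) * (1 + 43) * (1 + 131) = 15 * 44 * 132 = 87120; answer 87120

87120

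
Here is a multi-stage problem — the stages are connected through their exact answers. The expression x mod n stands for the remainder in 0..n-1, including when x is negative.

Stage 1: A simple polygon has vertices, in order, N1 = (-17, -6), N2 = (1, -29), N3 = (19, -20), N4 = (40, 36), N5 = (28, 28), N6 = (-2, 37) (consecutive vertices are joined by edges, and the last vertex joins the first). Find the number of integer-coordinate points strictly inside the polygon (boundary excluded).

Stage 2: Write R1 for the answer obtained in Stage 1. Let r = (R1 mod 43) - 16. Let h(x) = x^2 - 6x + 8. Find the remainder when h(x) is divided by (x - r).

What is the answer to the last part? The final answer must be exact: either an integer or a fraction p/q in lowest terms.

0

Stage 1: cross terms: (-17*-29 - 1*-6)=499, (1*-20 - 19*-29)=531, (19*36 - 40*-20)=1484, (40*28 - 28*36)=112, (28*37 - -2*28)=1092, (-2*-6 - -17*37)=641; twice the area = |4359| = 4359; area = 4359/2; boundary points = 1 + 9 + 7 + 4 + 3 + 1 = 25; strictly interior points = area - boundary/2 + 1 = 2168; answer 2168
Stage 2: R1 = 2168; r = 2; remainder = value at the root: 1*(2)^2 - 6*(2)^1 + 8 = (4) + (-12) + (8) = 0; answer 0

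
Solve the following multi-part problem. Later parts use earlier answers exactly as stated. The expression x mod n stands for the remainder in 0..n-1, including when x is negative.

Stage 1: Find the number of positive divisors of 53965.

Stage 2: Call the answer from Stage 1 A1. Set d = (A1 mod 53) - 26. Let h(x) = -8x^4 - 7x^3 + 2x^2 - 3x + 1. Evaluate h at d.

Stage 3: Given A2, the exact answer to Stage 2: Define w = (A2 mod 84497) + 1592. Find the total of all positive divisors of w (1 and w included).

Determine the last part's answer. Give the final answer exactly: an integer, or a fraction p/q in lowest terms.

48282

Stage 1: 53965 = 5 * 43 * 251; number of divisors = (1+1) * (1+1) * (1+1) = 8; answer 8
Stage 2: A1 = 8; d = -18; -8*(-18)^4 - 7*(-18)^3 + 2*(-18)^2 - 3*(-18)^1 + 1 = (-839808) + (40824) + (648) + (54) + (1) = -798281; answer -798281
Stage 3: A2 = -798281; w = 48281; 48281 is prime, so its only divisors are 1 and 48281; sigma = 1 + 48281 = 48282; answer 48282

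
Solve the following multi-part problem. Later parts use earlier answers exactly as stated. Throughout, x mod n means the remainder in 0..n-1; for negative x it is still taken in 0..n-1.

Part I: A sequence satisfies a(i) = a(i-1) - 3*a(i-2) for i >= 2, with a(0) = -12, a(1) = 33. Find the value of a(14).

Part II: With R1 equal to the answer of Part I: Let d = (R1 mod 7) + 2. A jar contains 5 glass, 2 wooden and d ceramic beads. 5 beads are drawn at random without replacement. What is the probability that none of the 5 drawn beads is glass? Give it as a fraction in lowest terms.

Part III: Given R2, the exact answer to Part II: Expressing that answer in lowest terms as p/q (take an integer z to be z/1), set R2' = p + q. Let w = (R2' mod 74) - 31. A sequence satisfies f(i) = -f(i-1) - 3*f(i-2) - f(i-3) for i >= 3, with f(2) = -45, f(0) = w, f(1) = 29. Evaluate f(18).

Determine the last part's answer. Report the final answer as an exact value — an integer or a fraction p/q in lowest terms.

135171

Part I: a(2) = 1*(33) - 3*(-12) = 69; iterating: a(2)=69, a(3)=-30, a(4)=-237, a(5)=-147, a(6)=564, a(7)=1005, a(8)=-687, a(9)=-3702, a(10)=-1641, a(11)=9465, a(12)=14388, a(13)=-14007, a(14)=-57171; answer -57171
Part II: R1 = -57171; d = 7; total draws C(14,5) = 2002; favorable C(9,5) = 126; P = 9/143; answer 9/143
Part III: R2 = 9/143; threaded value p + q = 152; w = -27; f(3) = -1*(-45) - 3*(29) - 1*(-27) = -15; iterating: f(3)=-15, f(4)=121, f(5)=-31, f(6)=-317, f(7)=289, f(8)=693, f(9)=-1243, f(10)=-1125, f(11)=4161, f(12)=457, f(13)=-11815, f(14)=6283, f(15)=28705, f(16)=-35739, f(17)=-56659, f(18)=135171; answer 135171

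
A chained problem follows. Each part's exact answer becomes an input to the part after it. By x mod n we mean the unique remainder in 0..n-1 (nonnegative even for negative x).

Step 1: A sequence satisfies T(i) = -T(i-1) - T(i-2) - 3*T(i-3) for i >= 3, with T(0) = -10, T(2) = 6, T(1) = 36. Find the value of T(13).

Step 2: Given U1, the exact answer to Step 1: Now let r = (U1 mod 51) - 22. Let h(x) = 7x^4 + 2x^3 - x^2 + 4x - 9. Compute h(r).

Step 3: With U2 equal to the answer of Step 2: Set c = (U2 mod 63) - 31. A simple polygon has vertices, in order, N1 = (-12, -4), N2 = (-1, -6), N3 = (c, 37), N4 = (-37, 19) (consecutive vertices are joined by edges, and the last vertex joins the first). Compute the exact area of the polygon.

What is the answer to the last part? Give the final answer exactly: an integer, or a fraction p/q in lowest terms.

1001/2

Step 1: T(3) = -1*(6) - 1*(36) - 3*(-10) = -12; iterating: T(3)=-12, T(4)=-102, T(5)=96, T(6)=42, T(7)=168, T(8)=-498, T(9)=204, T(10)=-210, T(11)=1500, T(12)=-1902, T(13)=1032; answer 1032
Step 2: U1 = 1032; r = -10; 7*(-10)^4 + 2*(-10)^3 - 1*(-10)^2 + 4*(-10)^1 - 9 = (70000) + (-2000) + (-100) + (-40) + (-9) = 67851; answer 67851
Step 3: U2 = 67851; c = -31; cross terms: (-12*-6 - -1*-4)=68, (-1*37 - -31*-6)=-223, (-31*19 - -37*37)=780, (-37*-4 - -12*19)=376; twice the area = |1001| = 1001; area = 1001/2; answer 1001/2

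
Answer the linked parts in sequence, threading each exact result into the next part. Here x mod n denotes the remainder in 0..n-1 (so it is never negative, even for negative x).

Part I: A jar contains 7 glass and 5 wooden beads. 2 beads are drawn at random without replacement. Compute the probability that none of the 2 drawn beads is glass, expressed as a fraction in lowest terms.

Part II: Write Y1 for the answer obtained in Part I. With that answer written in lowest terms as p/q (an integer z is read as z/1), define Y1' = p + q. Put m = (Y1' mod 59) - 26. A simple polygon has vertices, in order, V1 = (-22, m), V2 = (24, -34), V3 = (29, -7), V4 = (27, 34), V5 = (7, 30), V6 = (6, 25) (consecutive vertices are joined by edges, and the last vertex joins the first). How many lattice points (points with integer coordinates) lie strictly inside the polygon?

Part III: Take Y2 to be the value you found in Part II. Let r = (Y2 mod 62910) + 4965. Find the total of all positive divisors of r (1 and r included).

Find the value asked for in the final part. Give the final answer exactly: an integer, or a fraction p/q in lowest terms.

Part I: total draws C(12,2) = 66; favorable C(5,2) = 10; P = 5/33; answer 5/33
Part II: Y1 = 5/33; threaded value p + q = 38; m = 12; cross terms: (-22*-34 - 24*12)=460, (24*-7 - 29*-34)=818, (29*34 - 27*-7)=1175, (27*30 - 7*34)=572, (7*25 - 6*30)=-5, (6*12 - -22*25)=622; twice the area = |3642| = 3642; area = 1821; boundary points = 46 + 1 + 1 + 4 + 1 + 1 = 54; strictly interior points = area - boundary/2 + 1 = 1795; answer 1795
Part III: Y2 = 1795; r = 6760; 6760 = 2^3 * 5 * 13^2; sigma = (1 + 2 + 4 + 8) * (1 + 5) * (1 + 13 + 169) = 15 * 6 * 183 = 16470; answer 16470

16470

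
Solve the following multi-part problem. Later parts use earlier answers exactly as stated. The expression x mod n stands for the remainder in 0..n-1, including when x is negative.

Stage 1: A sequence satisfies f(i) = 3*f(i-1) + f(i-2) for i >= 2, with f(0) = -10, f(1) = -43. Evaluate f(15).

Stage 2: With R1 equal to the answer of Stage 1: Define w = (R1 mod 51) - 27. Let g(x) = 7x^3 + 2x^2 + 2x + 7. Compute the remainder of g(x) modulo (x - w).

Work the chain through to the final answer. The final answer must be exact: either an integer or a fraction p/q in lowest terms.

Stage 1: f(2) = 3*(-43) + 1*(-10) = -139; iterating: f(2)=-139, f(3)=-460, f(4)=-1519, f(5)=-5017, f(6)=-16570, f(7)=-54727, f(8)=-180751, f(9)=-596980, f(10)=-1971691, f(11)=-6512053, f(12)=-21507850, f(13)=-71035603, f(14)=-234614659, f(15)=-774879580; answer -774879580
Stage 2: R1 = -774879580; w = 11; remainder = value at the root: 7*(11)^3 + 2*(11)^2 + 2*(11)^1 + 7 = (9317) + (242) + (22) + (7) = 9588; answer 9588

9588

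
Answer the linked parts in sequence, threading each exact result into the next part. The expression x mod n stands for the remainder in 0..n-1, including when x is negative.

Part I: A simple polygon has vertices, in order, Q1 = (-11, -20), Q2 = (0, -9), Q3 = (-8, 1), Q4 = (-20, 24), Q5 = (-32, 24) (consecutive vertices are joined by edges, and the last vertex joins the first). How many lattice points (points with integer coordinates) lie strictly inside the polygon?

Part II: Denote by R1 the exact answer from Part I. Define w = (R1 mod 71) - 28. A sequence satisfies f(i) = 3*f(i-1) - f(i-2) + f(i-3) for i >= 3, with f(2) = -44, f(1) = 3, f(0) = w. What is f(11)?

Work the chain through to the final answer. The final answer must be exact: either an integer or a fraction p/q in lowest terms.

-494441

Part I: cross terms: (-11*-9 - 0*-20)=99, (0*1 - -8*-9)=-72, (-8*24 - -20*1)=-172, (-20*24 - -32*24)=288, (-32*-20 - -11*24)=904; twice the area = |1047| = 1047; area = 1047/2; boundary points = 11 + 2 + 1 + 12 + 1 = 27; strictly interior points = area - boundary/2 + 1 = 511; answer 511
Part II: R1 = 511; w = -14; f(3) = 3*(-44) - 1*(3) + 1*(-14) = -149; iterating: f(3)=-149, f(4)=-400, f(5)=-1095, f(6)=-3034, f(7)=-8407, f(8)=-23282, f(9)=-64473, f(10)=-178544, f(11)=-494441; answer -494441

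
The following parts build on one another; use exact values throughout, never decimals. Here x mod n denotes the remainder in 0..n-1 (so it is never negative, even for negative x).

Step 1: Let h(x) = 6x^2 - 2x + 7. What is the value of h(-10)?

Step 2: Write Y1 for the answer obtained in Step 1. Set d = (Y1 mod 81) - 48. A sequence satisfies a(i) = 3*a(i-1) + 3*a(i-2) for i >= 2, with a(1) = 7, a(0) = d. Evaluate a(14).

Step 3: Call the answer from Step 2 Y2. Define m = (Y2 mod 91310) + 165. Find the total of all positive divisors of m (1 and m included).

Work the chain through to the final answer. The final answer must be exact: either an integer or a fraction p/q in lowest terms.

82200

Step 1: 6*(-10)^2 - 2*(-10)^1 + 7 = (600) + (20) + (7) = 627; answer 627
Step 2: Y1 = 627; d = 12; a(2) = 3*(7) + 3*(12) = 57; iterating: a(2)=57, a(3)=192, a(4)=747, a(5)=2817, a(6)=10692, a(7)=40527, a(8)=153657, a(9)=582552, a(10)=2208627, a(11)=8373537, a(12)=31746492, a(13)=120360087, a(14)=456319737; answer 456319737
Step 3: Y2 = 456319737; m = 43832; 43832 = 2^3 * 5479; sigma = (1 + 2 + 4 + 8) * (1 + 5479) = 15 * 5480 = 82200; answer 82200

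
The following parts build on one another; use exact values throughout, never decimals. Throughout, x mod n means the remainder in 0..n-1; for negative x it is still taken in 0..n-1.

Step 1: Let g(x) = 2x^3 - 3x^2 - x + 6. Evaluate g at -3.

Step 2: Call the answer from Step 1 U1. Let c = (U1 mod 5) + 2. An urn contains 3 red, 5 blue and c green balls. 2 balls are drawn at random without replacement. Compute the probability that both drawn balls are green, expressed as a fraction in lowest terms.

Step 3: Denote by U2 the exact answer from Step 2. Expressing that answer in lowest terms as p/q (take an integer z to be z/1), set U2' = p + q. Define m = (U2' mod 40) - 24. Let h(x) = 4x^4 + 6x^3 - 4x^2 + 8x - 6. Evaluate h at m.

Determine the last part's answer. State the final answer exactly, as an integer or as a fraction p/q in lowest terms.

590234

Step 1: 2*(-3)^3 - 3*(-3)^2 - 1*(-3)^1 + 6 = (-54) + (-27) + (3) + (6) = -72; answer -72
Step 2: U1 = -72; c = 5; total draws C(13,2) = 78; favorable C(5,2) = 10; P = 5/39; answer 5/39
Step 3: U2 = 5/39; threaded value p + q = 44; m = -20; 4*(-20)^4 + 6*(-20)^3 - 4*(-20)^2 + 8*(-20)^1 - 6 = (640000) + (-48000) + (-1600) + (-160) + (-6) = 590234; answer 590234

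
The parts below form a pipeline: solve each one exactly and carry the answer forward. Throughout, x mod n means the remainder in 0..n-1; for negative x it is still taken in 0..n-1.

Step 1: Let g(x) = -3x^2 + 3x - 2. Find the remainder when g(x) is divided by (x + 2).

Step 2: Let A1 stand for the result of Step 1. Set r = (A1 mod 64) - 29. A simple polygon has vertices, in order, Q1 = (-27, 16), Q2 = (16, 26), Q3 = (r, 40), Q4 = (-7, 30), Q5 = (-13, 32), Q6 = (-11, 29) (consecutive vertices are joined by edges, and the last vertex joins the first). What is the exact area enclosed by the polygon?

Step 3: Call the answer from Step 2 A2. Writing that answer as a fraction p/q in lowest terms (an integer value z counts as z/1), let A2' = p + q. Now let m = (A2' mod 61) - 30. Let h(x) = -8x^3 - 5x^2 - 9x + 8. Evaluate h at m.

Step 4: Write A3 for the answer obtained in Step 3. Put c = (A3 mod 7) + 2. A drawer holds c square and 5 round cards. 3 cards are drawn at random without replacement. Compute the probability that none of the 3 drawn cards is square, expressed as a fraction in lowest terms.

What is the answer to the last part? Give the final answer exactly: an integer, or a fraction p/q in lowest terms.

1/12

Step 1: remainder = value at the root: -3*(-2)^2 + 3*(-2)^1 - 2 = (-12) + (-6) + (-2) = -20; answer -20
Step 2: A1 = -20; r = 15; cross terms: (-27*26 - 16*16)=-958, (16*40 - 15*26)=250, (15*30 - -7*40)=730, (-7*32 - -13*30)=166, (-13*29 - -11*32)=-25, (-11*16 - -27*29)=607; twice the area = |770| = 770; area = 385; answer 385
Step 3: A2 = 385; threaded value p + q = 386; m = -10; -8*(-10)^3 - 5*(-10)^2 - 9*(-10)^1 + 8 = (8000) + (-500) + (90) + (8) = 7598; answer 7598
Step 4: A3 = 7598; c = 5; total draws C(10,3) = 120; favorable C(5,3) = 10; P = 1/12; answer 1/12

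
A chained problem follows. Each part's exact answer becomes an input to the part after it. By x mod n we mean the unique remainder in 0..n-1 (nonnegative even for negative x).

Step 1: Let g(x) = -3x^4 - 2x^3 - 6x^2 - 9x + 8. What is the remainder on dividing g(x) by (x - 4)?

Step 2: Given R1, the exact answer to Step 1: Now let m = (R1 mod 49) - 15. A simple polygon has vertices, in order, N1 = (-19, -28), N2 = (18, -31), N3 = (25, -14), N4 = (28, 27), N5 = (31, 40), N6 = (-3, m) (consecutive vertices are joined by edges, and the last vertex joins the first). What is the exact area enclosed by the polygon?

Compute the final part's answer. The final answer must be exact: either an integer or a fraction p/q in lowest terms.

Step 1: remainder = value at the root: -3*(4)^4 - 2*(4)^3 - 6*(4)^2 - 9*(4)^1 + 8 = (-768) + (-128) + (-96) + (-36) + (8) = -1020; answer -1020
Step 2: R1 = -1020; m = -6; cross terms: (-19*-31 - 18*-28)=1093, (18*-14 - 25*-31)=523, (25*27 - 28*-14)=1067, (28*40 - 31*27)=283, (31*-6 - -3*40)=-66, (-3*-28 - -19*-6)=-30; twice the area = |2870| = 2870; area = 1435; answer 1435

1435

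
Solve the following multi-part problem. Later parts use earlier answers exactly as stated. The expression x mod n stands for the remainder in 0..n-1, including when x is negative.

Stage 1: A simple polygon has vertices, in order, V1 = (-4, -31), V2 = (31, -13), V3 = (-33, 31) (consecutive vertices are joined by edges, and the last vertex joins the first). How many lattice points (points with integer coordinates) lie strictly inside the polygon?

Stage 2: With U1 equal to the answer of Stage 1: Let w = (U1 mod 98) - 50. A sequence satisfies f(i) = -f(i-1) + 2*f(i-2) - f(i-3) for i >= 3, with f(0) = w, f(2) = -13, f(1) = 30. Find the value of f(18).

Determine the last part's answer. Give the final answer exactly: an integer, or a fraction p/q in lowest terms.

-4784413

Stage 1: cross terms: (-4*-13 - 31*-31)=1013, (31*31 - -33*-13)=532, (-33*-31 - -4*31)=1147; twice the area = |2692| = 2692; area = 1346; boundary points = 1 + 4 + 1 = 6; strictly interior points = area - boundary/2 + 1 = 1344; answer 1344
Stage 2: U1 = 1344; w = 20; f(3) = -1*(-13) + 2*(30) - 1*(20) = 53; iterating: f(3)=53, f(4)=-109, f(5)=228, f(6)=-499, f(7)=1064, f(8)=-2290, f(9)=4917, f(10)=-10561, f(11)=22685, f(12)=-48724, f(13)=104655, f(14)=-224788, f(15)=482822, f(16)=-1037053, f(17)=2227485, f(18)=-4784413; answer -4784413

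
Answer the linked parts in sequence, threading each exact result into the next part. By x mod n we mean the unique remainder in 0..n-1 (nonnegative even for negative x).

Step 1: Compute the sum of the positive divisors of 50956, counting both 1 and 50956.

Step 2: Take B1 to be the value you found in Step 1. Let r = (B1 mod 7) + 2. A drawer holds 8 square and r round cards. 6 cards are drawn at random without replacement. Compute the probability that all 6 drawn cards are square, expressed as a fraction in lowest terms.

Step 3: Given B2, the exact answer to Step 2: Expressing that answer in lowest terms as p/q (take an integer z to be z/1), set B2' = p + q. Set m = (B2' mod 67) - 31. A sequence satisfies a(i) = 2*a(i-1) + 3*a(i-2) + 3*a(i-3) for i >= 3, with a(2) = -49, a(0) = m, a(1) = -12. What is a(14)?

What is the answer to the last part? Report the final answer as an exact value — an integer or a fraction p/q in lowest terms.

-65036566

Step 1: 50956 = 2^2 * 12739; sigma = (1 + 2 + 4) * (1 + 12739) = 7 * 12740 = 89180; answer 89180
Step 2: B1 = 89180; r = 2; total draws C(10,6) = 210; favorable C(8,6) = 28; P = 2/15; answer 2/15
Step 3: B2 = 2/15; threaded value p + q = 17; m = -14; a(3) = 2*(-49) + 3*(-12) + 3*(-14) = -176; iterating: a(3)=-176, a(4)=-535, a(5)=-1745, a(6)=-5623, a(7)=-18086, a(8)=-58276, a(9)=-187679, a(10)=-604444, a(11)=-1946753, a(12)=-6269875, a(13)=-20193341, a(14)=-65036566; answer -65036566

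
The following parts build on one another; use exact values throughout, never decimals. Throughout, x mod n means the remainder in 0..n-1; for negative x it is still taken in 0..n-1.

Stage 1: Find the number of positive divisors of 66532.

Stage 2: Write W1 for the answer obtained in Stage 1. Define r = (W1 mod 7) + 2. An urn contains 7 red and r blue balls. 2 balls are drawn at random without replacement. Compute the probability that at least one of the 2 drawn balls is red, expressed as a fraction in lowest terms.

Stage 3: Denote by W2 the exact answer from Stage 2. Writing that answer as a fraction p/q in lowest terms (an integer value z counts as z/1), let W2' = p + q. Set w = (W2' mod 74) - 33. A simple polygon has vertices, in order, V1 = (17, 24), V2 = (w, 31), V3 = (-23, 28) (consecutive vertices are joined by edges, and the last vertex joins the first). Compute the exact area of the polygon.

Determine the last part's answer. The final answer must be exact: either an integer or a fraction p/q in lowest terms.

Stage 1: 66532 = 2^2 * 16633; number of divisors = (2+1) * (1+1) = 6; answer 6
Stage 2: W1 = 6; r = 8; total draws C(15,2) = 105; complement C(8,2) = 28; favorable 105 - 28 = 77; P = 11/15; answer 11/15
Stage 3: W2 = 11/15; threaded value p + q = 26; w = -7; cross terms: (17*31 - -7*24)=695, (-7*28 - -23*31)=517, (-23*24 - 17*28)=-1028; twice the area = |184| = 184; area = 92; answer 92

92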